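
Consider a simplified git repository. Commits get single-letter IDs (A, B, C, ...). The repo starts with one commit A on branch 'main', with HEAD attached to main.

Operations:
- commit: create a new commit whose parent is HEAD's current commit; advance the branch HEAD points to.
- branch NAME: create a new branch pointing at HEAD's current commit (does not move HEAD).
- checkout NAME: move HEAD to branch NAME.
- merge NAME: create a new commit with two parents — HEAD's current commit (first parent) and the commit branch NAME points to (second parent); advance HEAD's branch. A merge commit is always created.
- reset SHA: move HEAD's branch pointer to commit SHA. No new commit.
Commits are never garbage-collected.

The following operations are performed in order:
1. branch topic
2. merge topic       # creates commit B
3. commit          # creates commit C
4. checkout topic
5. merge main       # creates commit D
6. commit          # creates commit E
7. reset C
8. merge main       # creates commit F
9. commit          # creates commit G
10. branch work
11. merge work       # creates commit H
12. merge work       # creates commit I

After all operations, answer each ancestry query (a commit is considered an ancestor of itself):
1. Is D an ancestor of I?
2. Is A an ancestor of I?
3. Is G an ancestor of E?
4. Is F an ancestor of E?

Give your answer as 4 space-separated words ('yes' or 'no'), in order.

After op 1 (branch): HEAD=main@A [main=A topic=A]
After op 2 (merge): HEAD=main@B [main=B topic=A]
After op 3 (commit): HEAD=main@C [main=C topic=A]
After op 4 (checkout): HEAD=topic@A [main=C topic=A]
After op 5 (merge): HEAD=topic@D [main=C topic=D]
After op 6 (commit): HEAD=topic@E [main=C topic=E]
After op 7 (reset): HEAD=topic@C [main=C topic=C]
After op 8 (merge): HEAD=topic@F [main=C topic=F]
After op 9 (commit): HEAD=topic@G [main=C topic=G]
After op 10 (branch): HEAD=topic@G [main=C topic=G work=G]
After op 11 (merge): HEAD=topic@H [main=C topic=H work=G]
After op 12 (merge): HEAD=topic@I [main=C topic=I work=G]
ancestors(I) = {A,B,C,F,G,H,I}; D in? no
ancestors(I) = {A,B,C,F,G,H,I}; A in? yes
ancestors(E) = {A,B,C,D,E}; G in? no
ancestors(E) = {A,B,C,D,E}; F in? no

Answer: no yes no no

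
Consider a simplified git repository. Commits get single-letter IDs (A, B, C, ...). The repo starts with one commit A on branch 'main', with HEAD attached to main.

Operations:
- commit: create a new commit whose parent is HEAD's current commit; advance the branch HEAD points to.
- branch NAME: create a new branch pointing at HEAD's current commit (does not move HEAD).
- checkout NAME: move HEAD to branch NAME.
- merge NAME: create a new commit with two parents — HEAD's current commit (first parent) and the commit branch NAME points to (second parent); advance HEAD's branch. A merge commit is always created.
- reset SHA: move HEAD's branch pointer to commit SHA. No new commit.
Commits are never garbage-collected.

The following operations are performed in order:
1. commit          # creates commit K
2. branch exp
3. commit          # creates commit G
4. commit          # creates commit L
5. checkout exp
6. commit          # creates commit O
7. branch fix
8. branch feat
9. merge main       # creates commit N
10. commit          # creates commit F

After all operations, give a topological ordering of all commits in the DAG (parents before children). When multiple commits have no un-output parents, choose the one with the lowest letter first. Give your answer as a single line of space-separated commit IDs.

After op 1 (commit): HEAD=main@K [main=K]
After op 2 (branch): HEAD=main@K [exp=K main=K]
After op 3 (commit): HEAD=main@G [exp=K main=G]
After op 4 (commit): HEAD=main@L [exp=K main=L]
After op 5 (checkout): HEAD=exp@K [exp=K main=L]
After op 6 (commit): HEAD=exp@O [exp=O main=L]
After op 7 (branch): HEAD=exp@O [exp=O fix=O main=L]
After op 8 (branch): HEAD=exp@O [exp=O feat=O fix=O main=L]
After op 9 (merge): HEAD=exp@N [exp=N feat=O fix=O main=L]
After op 10 (commit): HEAD=exp@F [exp=F feat=O fix=O main=L]
commit A: parents=[]
commit F: parents=['N']
commit G: parents=['K']
commit K: parents=['A']
commit L: parents=['G']
commit N: parents=['O', 'L']
commit O: parents=['K']

Answer: A K G L O N F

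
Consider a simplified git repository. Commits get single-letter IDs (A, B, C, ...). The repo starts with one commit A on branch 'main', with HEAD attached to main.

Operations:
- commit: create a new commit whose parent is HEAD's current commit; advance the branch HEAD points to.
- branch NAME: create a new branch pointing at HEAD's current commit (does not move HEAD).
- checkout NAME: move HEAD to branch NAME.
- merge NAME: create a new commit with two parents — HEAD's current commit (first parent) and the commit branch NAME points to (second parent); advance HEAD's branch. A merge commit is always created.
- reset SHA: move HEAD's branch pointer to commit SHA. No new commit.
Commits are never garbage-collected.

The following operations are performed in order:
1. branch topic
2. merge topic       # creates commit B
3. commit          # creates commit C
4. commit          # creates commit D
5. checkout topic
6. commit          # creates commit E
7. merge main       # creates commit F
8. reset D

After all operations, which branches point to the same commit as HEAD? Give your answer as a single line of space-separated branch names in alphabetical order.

After op 1 (branch): HEAD=main@A [main=A topic=A]
After op 2 (merge): HEAD=main@B [main=B topic=A]
After op 3 (commit): HEAD=main@C [main=C topic=A]
After op 4 (commit): HEAD=main@D [main=D topic=A]
After op 5 (checkout): HEAD=topic@A [main=D topic=A]
After op 6 (commit): HEAD=topic@E [main=D topic=E]
After op 7 (merge): HEAD=topic@F [main=D topic=F]
After op 8 (reset): HEAD=topic@D [main=D topic=D]

Answer: main topic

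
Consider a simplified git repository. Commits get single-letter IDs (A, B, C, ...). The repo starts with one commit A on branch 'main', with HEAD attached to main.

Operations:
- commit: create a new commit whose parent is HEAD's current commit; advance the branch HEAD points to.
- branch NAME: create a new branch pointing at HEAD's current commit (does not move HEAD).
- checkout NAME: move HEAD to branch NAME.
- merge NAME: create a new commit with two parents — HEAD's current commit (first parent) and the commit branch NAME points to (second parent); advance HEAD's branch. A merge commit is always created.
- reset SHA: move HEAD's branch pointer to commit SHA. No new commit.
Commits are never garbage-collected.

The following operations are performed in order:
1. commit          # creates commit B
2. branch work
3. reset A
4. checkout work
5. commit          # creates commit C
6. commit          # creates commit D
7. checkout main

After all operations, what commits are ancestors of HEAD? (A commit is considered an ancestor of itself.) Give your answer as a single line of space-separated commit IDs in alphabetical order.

After op 1 (commit): HEAD=main@B [main=B]
After op 2 (branch): HEAD=main@B [main=B work=B]
After op 3 (reset): HEAD=main@A [main=A work=B]
After op 4 (checkout): HEAD=work@B [main=A work=B]
After op 5 (commit): HEAD=work@C [main=A work=C]
After op 6 (commit): HEAD=work@D [main=A work=D]
After op 7 (checkout): HEAD=main@A [main=A work=D]

Answer: A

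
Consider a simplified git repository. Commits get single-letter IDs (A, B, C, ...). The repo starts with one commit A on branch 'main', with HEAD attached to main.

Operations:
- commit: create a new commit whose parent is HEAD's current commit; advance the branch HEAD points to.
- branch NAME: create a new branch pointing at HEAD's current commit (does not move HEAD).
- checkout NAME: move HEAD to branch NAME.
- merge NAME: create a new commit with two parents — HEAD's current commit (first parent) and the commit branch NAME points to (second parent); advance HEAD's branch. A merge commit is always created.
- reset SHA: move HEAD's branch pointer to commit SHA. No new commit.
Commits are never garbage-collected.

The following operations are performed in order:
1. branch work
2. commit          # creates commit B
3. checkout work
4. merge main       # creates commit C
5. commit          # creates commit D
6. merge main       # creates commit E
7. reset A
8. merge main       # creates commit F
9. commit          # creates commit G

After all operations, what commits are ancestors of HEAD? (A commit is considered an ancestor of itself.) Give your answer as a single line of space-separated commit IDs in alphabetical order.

After op 1 (branch): HEAD=main@A [main=A work=A]
After op 2 (commit): HEAD=main@B [main=B work=A]
After op 3 (checkout): HEAD=work@A [main=B work=A]
After op 4 (merge): HEAD=work@C [main=B work=C]
After op 5 (commit): HEAD=work@D [main=B work=D]
After op 6 (merge): HEAD=work@E [main=B work=E]
After op 7 (reset): HEAD=work@A [main=B work=A]
After op 8 (merge): HEAD=work@F [main=B work=F]
After op 9 (commit): HEAD=work@G [main=B work=G]

Answer: A B F G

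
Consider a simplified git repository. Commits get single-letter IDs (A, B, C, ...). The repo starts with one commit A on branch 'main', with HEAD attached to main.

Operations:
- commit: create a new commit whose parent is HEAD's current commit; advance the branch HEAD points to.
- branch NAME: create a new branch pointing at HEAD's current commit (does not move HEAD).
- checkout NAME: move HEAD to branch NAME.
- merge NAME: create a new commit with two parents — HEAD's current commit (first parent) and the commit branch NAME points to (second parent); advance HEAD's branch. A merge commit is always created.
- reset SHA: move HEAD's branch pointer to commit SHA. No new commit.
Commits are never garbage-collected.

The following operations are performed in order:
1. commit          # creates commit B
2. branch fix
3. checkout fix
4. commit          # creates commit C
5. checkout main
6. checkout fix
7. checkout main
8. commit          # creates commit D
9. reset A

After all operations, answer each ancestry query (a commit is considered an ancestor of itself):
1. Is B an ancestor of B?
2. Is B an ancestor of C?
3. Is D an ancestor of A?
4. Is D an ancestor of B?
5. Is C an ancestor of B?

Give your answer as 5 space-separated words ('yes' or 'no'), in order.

After op 1 (commit): HEAD=main@B [main=B]
After op 2 (branch): HEAD=main@B [fix=B main=B]
After op 3 (checkout): HEAD=fix@B [fix=B main=B]
After op 4 (commit): HEAD=fix@C [fix=C main=B]
After op 5 (checkout): HEAD=main@B [fix=C main=B]
After op 6 (checkout): HEAD=fix@C [fix=C main=B]
After op 7 (checkout): HEAD=main@B [fix=C main=B]
After op 8 (commit): HEAD=main@D [fix=C main=D]
After op 9 (reset): HEAD=main@A [fix=C main=A]
ancestors(B) = {A,B}; B in? yes
ancestors(C) = {A,B,C}; B in? yes
ancestors(A) = {A}; D in? no
ancestors(B) = {A,B}; D in? no
ancestors(B) = {A,B}; C in? no

Answer: yes yes no no no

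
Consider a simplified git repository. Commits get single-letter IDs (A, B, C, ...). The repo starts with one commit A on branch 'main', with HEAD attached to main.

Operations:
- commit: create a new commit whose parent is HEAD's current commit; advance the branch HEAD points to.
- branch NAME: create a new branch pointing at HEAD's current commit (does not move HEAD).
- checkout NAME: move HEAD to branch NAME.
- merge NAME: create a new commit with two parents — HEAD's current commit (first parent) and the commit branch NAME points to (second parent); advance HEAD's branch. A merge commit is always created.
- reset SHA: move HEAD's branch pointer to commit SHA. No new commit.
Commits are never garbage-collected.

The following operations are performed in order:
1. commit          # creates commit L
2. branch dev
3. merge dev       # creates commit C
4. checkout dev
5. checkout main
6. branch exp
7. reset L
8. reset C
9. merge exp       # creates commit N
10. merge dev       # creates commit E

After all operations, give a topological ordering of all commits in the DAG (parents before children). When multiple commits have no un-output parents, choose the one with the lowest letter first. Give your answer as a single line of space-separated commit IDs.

After op 1 (commit): HEAD=main@L [main=L]
After op 2 (branch): HEAD=main@L [dev=L main=L]
After op 3 (merge): HEAD=main@C [dev=L main=C]
After op 4 (checkout): HEAD=dev@L [dev=L main=C]
After op 5 (checkout): HEAD=main@C [dev=L main=C]
After op 6 (branch): HEAD=main@C [dev=L exp=C main=C]
After op 7 (reset): HEAD=main@L [dev=L exp=C main=L]
After op 8 (reset): HEAD=main@C [dev=L exp=C main=C]
After op 9 (merge): HEAD=main@N [dev=L exp=C main=N]
After op 10 (merge): HEAD=main@E [dev=L exp=C main=E]
commit A: parents=[]
commit C: parents=['L', 'L']
commit E: parents=['N', 'L']
commit L: parents=['A']
commit N: parents=['C', 'C']

Answer: A L C N E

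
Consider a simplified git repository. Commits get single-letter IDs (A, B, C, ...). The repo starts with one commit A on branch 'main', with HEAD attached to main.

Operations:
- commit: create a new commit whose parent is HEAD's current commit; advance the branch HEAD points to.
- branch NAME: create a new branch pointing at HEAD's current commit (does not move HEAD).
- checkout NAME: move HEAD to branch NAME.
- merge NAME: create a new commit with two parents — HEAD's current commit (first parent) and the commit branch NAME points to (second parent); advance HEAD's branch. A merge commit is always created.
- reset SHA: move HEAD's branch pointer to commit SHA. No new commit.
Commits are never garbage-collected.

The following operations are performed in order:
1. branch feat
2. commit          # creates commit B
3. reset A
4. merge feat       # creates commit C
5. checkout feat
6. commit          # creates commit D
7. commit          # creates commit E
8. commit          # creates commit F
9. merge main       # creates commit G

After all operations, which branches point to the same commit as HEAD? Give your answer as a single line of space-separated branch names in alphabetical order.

Answer: feat

Derivation:
After op 1 (branch): HEAD=main@A [feat=A main=A]
After op 2 (commit): HEAD=main@B [feat=A main=B]
After op 3 (reset): HEAD=main@A [feat=A main=A]
After op 4 (merge): HEAD=main@C [feat=A main=C]
After op 5 (checkout): HEAD=feat@A [feat=A main=C]
After op 6 (commit): HEAD=feat@D [feat=D main=C]
After op 7 (commit): HEAD=feat@E [feat=E main=C]
After op 8 (commit): HEAD=feat@F [feat=F main=C]
After op 9 (merge): HEAD=feat@G [feat=G main=C]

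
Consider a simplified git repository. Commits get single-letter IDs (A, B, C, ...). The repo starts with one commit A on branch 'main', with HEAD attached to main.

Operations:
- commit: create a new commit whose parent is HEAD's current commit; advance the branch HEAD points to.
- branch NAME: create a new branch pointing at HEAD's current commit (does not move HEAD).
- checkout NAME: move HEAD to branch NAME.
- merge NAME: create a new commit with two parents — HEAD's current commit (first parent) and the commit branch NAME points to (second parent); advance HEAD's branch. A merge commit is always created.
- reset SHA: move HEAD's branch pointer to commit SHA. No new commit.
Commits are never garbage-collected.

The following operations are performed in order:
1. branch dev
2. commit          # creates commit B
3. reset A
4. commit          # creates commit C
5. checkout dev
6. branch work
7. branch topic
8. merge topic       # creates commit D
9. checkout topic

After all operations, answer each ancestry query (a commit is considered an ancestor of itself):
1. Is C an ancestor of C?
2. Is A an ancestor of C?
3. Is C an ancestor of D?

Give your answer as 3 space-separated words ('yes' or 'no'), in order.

Answer: yes yes no

Derivation:
After op 1 (branch): HEAD=main@A [dev=A main=A]
After op 2 (commit): HEAD=main@B [dev=A main=B]
After op 3 (reset): HEAD=main@A [dev=A main=A]
After op 4 (commit): HEAD=main@C [dev=A main=C]
After op 5 (checkout): HEAD=dev@A [dev=A main=C]
After op 6 (branch): HEAD=dev@A [dev=A main=C work=A]
After op 7 (branch): HEAD=dev@A [dev=A main=C topic=A work=A]
After op 8 (merge): HEAD=dev@D [dev=D main=C topic=A work=A]
After op 9 (checkout): HEAD=topic@A [dev=D main=C topic=A work=A]
ancestors(C) = {A,C}; C in? yes
ancestors(C) = {A,C}; A in? yes
ancestors(D) = {A,D}; C in? no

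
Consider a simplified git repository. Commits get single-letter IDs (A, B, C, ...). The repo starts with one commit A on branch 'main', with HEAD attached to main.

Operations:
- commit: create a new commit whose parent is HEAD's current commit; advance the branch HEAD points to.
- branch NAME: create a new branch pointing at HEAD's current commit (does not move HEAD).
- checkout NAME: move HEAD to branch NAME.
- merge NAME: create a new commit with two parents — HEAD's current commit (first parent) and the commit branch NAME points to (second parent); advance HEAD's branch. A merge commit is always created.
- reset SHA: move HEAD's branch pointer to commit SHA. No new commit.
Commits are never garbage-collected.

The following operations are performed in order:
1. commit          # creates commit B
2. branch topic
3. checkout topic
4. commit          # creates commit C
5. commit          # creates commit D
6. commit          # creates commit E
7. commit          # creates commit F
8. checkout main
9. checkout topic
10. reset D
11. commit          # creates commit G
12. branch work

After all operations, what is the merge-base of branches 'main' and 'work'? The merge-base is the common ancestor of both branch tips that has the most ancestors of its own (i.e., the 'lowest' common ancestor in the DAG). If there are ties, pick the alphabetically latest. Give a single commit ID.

Answer: B

Derivation:
After op 1 (commit): HEAD=main@B [main=B]
After op 2 (branch): HEAD=main@B [main=B topic=B]
After op 3 (checkout): HEAD=topic@B [main=B topic=B]
After op 4 (commit): HEAD=topic@C [main=B topic=C]
After op 5 (commit): HEAD=topic@D [main=B topic=D]
After op 6 (commit): HEAD=topic@E [main=B topic=E]
After op 7 (commit): HEAD=topic@F [main=B topic=F]
After op 8 (checkout): HEAD=main@B [main=B topic=F]
After op 9 (checkout): HEAD=topic@F [main=B topic=F]
After op 10 (reset): HEAD=topic@D [main=B topic=D]
After op 11 (commit): HEAD=topic@G [main=B topic=G]
After op 12 (branch): HEAD=topic@G [main=B topic=G work=G]
ancestors(main=B): ['A', 'B']
ancestors(work=G): ['A', 'B', 'C', 'D', 'G']
common: ['A', 'B']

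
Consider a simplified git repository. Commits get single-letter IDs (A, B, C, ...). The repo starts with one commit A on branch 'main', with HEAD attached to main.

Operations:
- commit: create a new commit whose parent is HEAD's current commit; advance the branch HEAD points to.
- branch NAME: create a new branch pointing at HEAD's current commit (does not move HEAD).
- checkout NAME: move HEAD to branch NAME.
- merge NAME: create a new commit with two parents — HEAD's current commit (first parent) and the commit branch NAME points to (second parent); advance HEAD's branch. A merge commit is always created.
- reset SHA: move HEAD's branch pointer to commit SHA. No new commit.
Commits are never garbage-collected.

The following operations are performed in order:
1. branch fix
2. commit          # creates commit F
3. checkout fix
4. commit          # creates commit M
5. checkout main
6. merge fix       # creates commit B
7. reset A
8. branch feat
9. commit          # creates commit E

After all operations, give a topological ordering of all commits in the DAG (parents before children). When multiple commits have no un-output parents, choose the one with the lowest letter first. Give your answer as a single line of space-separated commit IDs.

Answer: A E F M B

Derivation:
After op 1 (branch): HEAD=main@A [fix=A main=A]
After op 2 (commit): HEAD=main@F [fix=A main=F]
After op 3 (checkout): HEAD=fix@A [fix=A main=F]
After op 4 (commit): HEAD=fix@M [fix=M main=F]
After op 5 (checkout): HEAD=main@F [fix=M main=F]
After op 6 (merge): HEAD=main@B [fix=M main=B]
After op 7 (reset): HEAD=main@A [fix=M main=A]
After op 8 (branch): HEAD=main@A [feat=A fix=M main=A]
After op 9 (commit): HEAD=main@E [feat=A fix=M main=E]
commit A: parents=[]
commit B: parents=['F', 'M']
commit E: parents=['A']
commit F: parents=['A']
commit M: parents=['A']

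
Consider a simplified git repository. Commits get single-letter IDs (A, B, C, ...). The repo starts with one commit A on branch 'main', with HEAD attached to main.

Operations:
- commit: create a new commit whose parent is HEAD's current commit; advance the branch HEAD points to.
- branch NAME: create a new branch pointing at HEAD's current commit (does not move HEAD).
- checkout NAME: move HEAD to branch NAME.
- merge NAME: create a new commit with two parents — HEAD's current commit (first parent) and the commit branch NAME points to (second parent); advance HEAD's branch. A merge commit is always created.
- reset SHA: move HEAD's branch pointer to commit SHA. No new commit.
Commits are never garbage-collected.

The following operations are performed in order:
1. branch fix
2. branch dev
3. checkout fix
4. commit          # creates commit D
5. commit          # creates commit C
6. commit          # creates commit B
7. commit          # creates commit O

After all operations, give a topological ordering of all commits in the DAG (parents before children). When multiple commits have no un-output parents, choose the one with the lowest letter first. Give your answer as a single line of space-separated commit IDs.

Answer: A D C B O

Derivation:
After op 1 (branch): HEAD=main@A [fix=A main=A]
After op 2 (branch): HEAD=main@A [dev=A fix=A main=A]
After op 3 (checkout): HEAD=fix@A [dev=A fix=A main=A]
After op 4 (commit): HEAD=fix@D [dev=A fix=D main=A]
After op 5 (commit): HEAD=fix@C [dev=A fix=C main=A]
After op 6 (commit): HEAD=fix@B [dev=A fix=B main=A]
After op 7 (commit): HEAD=fix@O [dev=A fix=O main=A]
commit A: parents=[]
commit B: parents=['C']
commit C: parents=['D']
commit D: parents=['A']
commit O: parents=['B']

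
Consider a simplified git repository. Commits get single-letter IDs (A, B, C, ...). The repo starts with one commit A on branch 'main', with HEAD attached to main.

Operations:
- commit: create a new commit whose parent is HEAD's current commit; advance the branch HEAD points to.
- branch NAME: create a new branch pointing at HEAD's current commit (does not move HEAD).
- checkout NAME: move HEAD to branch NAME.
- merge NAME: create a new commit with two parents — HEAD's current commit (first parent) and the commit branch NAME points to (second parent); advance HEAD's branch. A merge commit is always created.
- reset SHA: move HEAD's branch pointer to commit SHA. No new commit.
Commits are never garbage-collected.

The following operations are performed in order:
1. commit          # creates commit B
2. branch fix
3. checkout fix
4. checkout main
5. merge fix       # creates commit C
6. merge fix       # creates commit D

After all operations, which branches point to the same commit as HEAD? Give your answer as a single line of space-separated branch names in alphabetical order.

After op 1 (commit): HEAD=main@B [main=B]
After op 2 (branch): HEAD=main@B [fix=B main=B]
After op 3 (checkout): HEAD=fix@B [fix=B main=B]
After op 4 (checkout): HEAD=main@B [fix=B main=B]
After op 5 (merge): HEAD=main@C [fix=B main=C]
After op 6 (merge): HEAD=main@D [fix=B main=D]

Answer: main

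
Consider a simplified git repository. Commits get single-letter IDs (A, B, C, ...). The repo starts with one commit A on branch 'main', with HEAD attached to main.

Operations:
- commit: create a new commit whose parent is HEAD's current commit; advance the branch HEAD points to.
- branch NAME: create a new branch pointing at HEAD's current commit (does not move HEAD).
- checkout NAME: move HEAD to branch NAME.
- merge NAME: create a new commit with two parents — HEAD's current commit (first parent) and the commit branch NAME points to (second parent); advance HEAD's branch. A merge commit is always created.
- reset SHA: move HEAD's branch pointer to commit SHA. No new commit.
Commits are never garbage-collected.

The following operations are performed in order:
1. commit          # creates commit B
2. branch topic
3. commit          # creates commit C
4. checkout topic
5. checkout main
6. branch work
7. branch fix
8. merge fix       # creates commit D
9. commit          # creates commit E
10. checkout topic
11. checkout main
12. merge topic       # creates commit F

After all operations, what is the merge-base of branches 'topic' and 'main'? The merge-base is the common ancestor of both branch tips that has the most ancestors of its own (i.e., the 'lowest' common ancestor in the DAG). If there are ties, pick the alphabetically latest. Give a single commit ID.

Answer: B

Derivation:
After op 1 (commit): HEAD=main@B [main=B]
After op 2 (branch): HEAD=main@B [main=B topic=B]
After op 3 (commit): HEAD=main@C [main=C topic=B]
After op 4 (checkout): HEAD=topic@B [main=C topic=B]
After op 5 (checkout): HEAD=main@C [main=C topic=B]
After op 6 (branch): HEAD=main@C [main=C topic=B work=C]
After op 7 (branch): HEAD=main@C [fix=C main=C topic=B work=C]
After op 8 (merge): HEAD=main@D [fix=C main=D topic=B work=C]
After op 9 (commit): HEAD=main@E [fix=C main=E topic=B work=C]
After op 10 (checkout): HEAD=topic@B [fix=C main=E topic=B work=C]
After op 11 (checkout): HEAD=main@E [fix=C main=E topic=B work=C]
After op 12 (merge): HEAD=main@F [fix=C main=F topic=B work=C]
ancestors(topic=B): ['A', 'B']
ancestors(main=F): ['A', 'B', 'C', 'D', 'E', 'F']
common: ['A', 'B']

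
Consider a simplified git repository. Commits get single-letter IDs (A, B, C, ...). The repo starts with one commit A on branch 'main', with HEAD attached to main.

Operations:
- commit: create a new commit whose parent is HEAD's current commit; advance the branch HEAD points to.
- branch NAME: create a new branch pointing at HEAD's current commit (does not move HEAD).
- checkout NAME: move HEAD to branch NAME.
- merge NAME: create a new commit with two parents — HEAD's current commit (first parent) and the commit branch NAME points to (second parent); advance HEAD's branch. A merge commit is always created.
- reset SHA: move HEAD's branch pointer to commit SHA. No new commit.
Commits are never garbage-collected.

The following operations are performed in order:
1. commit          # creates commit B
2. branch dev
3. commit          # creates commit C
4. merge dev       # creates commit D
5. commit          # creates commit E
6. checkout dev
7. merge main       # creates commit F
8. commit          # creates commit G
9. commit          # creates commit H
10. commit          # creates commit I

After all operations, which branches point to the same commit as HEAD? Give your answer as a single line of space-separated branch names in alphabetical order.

After op 1 (commit): HEAD=main@B [main=B]
After op 2 (branch): HEAD=main@B [dev=B main=B]
After op 3 (commit): HEAD=main@C [dev=B main=C]
After op 4 (merge): HEAD=main@D [dev=B main=D]
After op 5 (commit): HEAD=main@E [dev=B main=E]
After op 6 (checkout): HEAD=dev@B [dev=B main=E]
After op 7 (merge): HEAD=dev@F [dev=F main=E]
After op 8 (commit): HEAD=dev@G [dev=G main=E]
After op 9 (commit): HEAD=dev@H [dev=H main=E]
After op 10 (commit): HEAD=dev@I [dev=I main=E]

Answer: dev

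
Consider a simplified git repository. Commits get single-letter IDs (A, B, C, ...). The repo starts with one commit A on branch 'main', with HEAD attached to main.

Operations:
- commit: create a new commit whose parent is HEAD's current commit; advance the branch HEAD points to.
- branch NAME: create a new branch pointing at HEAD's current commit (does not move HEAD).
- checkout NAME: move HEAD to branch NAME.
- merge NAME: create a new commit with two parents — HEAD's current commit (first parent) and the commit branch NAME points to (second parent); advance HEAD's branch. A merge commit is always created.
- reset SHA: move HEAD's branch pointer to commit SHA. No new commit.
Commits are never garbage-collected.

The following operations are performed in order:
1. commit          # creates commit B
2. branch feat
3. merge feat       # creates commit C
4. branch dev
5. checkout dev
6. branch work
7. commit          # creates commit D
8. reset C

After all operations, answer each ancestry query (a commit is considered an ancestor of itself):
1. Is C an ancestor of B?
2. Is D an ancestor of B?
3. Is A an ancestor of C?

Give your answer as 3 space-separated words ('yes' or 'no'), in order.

After op 1 (commit): HEAD=main@B [main=B]
After op 2 (branch): HEAD=main@B [feat=B main=B]
After op 3 (merge): HEAD=main@C [feat=B main=C]
After op 4 (branch): HEAD=main@C [dev=C feat=B main=C]
After op 5 (checkout): HEAD=dev@C [dev=C feat=B main=C]
After op 6 (branch): HEAD=dev@C [dev=C feat=B main=C work=C]
After op 7 (commit): HEAD=dev@D [dev=D feat=B main=C work=C]
After op 8 (reset): HEAD=dev@C [dev=C feat=B main=C work=C]
ancestors(B) = {A,B}; C in? no
ancestors(B) = {A,B}; D in? no
ancestors(C) = {A,B,C}; A in? yes

Answer: no no yes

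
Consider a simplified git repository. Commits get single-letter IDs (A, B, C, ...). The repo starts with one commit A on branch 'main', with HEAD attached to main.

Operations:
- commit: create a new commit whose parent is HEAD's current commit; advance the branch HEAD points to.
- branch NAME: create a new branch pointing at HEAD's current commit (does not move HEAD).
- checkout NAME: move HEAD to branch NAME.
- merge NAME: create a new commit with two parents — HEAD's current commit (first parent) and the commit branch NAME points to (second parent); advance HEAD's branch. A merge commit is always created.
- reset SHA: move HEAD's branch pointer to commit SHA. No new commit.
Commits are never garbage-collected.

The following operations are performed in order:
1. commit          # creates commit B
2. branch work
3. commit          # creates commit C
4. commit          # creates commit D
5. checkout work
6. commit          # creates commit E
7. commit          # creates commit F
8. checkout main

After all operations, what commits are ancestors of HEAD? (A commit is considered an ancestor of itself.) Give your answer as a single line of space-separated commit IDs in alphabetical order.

Answer: A B C D

Derivation:
After op 1 (commit): HEAD=main@B [main=B]
After op 2 (branch): HEAD=main@B [main=B work=B]
After op 3 (commit): HEAD=main@C [main=C work=B]
After op 4 (commit): HEAD=main@D [main=D work=B]
After op 5 (checkout): HEAD=work@B [main=D work=B]
After op 6 (commit): HEAD=work@E [main=D work=E]
After op 7 (commit): HEAD=work@F [main=D work=F]
After op 8 (checkout): HEAD=main@D [main=D work=F]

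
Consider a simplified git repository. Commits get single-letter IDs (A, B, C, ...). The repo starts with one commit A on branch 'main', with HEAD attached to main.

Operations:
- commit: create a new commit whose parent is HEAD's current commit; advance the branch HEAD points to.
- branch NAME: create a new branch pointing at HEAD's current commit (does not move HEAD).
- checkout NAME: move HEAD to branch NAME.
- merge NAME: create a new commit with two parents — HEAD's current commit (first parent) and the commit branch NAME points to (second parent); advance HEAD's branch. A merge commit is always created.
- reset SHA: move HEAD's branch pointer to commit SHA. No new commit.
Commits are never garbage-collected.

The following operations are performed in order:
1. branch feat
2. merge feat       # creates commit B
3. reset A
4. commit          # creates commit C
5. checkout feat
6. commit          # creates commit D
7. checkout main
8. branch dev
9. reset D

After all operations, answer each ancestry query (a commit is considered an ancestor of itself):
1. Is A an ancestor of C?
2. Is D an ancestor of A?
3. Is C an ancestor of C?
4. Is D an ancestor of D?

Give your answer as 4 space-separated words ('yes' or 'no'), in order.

After op 1 (branch): HEAD=main@A [feat=A main=A]
After op 2 (merge): HEAD=main@B [feat=A main=B]
After op 3 (reset): HEAD=main@A [feat=A main=A]
After op 4 (commit): HEAD=main@C [feat=A main=C]
After op 5 (checkout): HEAD=feat@A [feat=A main=C]
After op 6 (commit): HEAD=feat@D [feat=D main=C]
After op 7 (checkout): HEAD=main@C [feat=D main=C]
After op 8 (branch): HEAD=main@C [dev=C feat=D main=C]
After op 9 (reset): HEAD=main@D [dev=C feat=D main=D]
ancestors(C) = {A,C}; A in? yes
ancestors(A) = {A}; D in? no
ancestors(C) = {A,C}; C in? yes
ancestors(D) = {A,D}; D in? yes

Answer: yes no yes yes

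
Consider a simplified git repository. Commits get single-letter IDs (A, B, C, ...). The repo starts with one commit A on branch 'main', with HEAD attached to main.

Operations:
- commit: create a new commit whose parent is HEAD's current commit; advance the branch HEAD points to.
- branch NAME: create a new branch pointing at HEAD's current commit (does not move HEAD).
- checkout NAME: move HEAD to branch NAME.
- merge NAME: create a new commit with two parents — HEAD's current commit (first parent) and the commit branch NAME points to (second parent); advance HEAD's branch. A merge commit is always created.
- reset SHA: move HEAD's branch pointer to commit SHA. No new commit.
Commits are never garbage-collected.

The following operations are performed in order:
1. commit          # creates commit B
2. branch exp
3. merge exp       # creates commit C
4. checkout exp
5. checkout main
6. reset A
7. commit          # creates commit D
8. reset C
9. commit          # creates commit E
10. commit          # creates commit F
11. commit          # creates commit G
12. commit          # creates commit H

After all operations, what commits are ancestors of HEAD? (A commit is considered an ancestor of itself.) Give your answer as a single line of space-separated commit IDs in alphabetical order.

Answer: A B C E F G H

Derivation:
After op 1 (commit): HEAD=main@B [main=B]
After op 2 (branch): HEAD=main@B [exp=B main=B]
After op 3 (merge): HEAD=main@C [exp=B main=C]
After op 4 (checkout): HEAD=exp@B [exp=B main=C]
After op 5 (checkout): HEAD=main@C [exp=B main=C]
After op 6 (reset): HEAD=main@A [exp=B main=A]
After op 7 (commit): HEAD=main@D [exp=B main=D]
After op 8 (reset): HEAD=main@C [exp=B main=C]
After op 9 (commit): HEAD=main@E [exp=B main=E]
After op 10 (commit): HEAD=main@F [exp=B main=F]
After op 11 (commit): HEAD=main@G [exp=B main=G]
After op 12 (commit): HEAD=main@H [exp=B main=H]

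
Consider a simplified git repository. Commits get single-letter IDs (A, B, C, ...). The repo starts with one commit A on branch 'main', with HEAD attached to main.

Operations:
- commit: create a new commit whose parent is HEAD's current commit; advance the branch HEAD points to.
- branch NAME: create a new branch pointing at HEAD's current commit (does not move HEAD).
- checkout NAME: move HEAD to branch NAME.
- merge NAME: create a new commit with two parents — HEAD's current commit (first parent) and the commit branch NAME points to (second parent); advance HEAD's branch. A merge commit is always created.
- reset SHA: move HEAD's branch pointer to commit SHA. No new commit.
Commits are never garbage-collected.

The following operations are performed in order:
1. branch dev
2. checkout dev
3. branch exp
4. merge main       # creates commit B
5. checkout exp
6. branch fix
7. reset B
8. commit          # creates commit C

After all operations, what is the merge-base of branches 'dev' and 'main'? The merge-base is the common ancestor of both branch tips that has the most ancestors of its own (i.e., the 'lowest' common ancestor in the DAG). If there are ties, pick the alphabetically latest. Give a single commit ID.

After op 1 (branch): HEAD=main@A [dev=A main=A]
After op 2 (checkout): HEAD=dev@A [dev=A main=A]
After op 3 (branch): HEAD=dev@A [dev=A exp=A main=A]
After op 4 (merge): HEAD=dev@B [dev=B exp=A main=A]
After op 5 (checkout): HEAD=exp@A [dev=B exp=A main=A]
After op 6 (branch): HEAD=exp@A [dev=B exp=A fix=A main=A]
After op 7 (reset): HEAD=exp@B [dev=B exp=B fix=A main=A]
After op 8 (commit): HEAD=exp@C [dev=B exp=C fix=A main=A]
ancestors(dev=B): ['A', 'B']
ancestors(main=A): ['A']
common: ['A']

Answer: A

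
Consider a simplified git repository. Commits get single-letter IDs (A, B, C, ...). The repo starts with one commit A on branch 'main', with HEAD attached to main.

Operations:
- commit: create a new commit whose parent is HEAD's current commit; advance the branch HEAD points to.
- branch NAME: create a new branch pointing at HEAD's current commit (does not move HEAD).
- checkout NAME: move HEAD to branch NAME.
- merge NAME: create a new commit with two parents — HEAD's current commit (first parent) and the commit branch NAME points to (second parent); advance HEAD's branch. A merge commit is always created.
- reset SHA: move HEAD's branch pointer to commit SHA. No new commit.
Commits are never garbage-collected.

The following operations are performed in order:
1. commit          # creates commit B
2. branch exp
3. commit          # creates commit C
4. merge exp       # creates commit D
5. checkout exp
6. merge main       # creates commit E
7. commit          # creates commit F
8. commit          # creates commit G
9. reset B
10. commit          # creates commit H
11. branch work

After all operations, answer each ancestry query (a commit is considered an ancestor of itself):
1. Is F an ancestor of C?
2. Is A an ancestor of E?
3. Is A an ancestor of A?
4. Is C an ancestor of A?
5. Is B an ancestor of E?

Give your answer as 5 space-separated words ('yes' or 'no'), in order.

After op 1 (commit): HEAD=main@B [main=B]
After op 2 (branch): HEAD=main@B [exp=B main=B]
After op 3 (commit): HEAD=main@C [exp=B main=C]
After op 4 (merge): HEAD=main@D [exp=B main=D]
After op 5 (checkout): HEAD=exp@B [exp=B main=D]
After op 6 (merge): HEAD=exp@E [exp=E main=D]
After op 7 (commit): HEAD=exp@F [exp=F main=D]
After op 8 (commit): HEAD=exp@G [exp=G main=D]
After op 9 (reset): HEAD=exp@B [exp=B main=D]
After op 10 (commit): HEAD=exp@H [exp=H main=D]
After op 11 (branch): HEAD=exp@H [exp=H main=D work=H]
ancestors(C) = {A,B,C}; F in? no
ancestors(E) = {A,B,C,D,E}; A in? yes
ancestors(A) = {A}; A in? yes
ancestors(A) = {A}; C in? no
ancestors(E) = {A,B,C,D,E}; B in? yes

Answer: no yes yes no yes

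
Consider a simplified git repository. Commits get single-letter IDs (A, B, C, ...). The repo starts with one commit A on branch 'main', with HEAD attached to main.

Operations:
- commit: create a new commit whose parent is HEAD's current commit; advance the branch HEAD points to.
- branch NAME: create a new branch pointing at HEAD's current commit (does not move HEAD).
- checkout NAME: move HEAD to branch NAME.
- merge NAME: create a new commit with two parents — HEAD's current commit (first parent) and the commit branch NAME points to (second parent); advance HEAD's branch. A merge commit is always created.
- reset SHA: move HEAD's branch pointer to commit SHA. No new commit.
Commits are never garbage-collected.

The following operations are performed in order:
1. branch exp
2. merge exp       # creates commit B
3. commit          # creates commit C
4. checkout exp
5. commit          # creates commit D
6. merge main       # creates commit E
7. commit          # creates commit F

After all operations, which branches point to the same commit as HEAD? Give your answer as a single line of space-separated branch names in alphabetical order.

Answer: exp

Derivation:
After op 1 (branch): HEAD=main@A [exp=A main=A]
After op 2 (merge): HEAD=main@B [exp=A main=B]
After op 3 (commit): HEAD=main@C [exp=A main=C]
After op 4 (checkout): HEAD=exp@A [exp=A main=C]
After op 5 (commit): HEAD=exp@D [exp=D main=C]
After op 6 (merge): HEAD=exp@E [exp=E main=C]
After op 7 (commit): HEAD=exp@F [exp=F main=C]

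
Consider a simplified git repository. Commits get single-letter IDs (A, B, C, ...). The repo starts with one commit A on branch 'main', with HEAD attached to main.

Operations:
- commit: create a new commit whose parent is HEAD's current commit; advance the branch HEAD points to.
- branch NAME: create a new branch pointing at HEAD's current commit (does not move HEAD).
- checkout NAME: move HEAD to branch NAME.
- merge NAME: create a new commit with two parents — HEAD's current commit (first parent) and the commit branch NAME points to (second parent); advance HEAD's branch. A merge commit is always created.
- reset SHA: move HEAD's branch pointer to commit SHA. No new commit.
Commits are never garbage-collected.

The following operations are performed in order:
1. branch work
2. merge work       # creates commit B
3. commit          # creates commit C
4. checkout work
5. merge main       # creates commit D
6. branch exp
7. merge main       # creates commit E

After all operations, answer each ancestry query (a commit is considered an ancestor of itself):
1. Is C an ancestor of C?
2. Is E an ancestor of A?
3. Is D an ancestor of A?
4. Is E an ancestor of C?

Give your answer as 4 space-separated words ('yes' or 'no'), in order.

After op 1 (branch): HEAD=main@A [main=A work=A]
After op 2 (merge): HEAD=main@B [main=B work=A]
After op 3 (commit): HEAD=main@C [main=C work=A]
After op 4 (checkout): HEAD=work@A [main=C work=A]
After op 5 (merge): HEAD=work@D [main=C work=D]
After op 6 (branch): HEAD=work@D [exp=D main=C work=D]
After op 7 (merge): HEAD=work@E [exp=D main=C work=E]
ancestors(C) = {A,B,C}; C in? yes
ancestors(A) = {A}; E in? no
ancestors(A) = {A}; D in? no
ancestors(C) = {A,B,C}; E in? no

Answer: yes no no no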